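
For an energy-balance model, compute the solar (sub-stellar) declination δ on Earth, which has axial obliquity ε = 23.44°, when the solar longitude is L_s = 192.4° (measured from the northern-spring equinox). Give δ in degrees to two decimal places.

sin δ = sin ε · sin L_s = sin 23.44° × sin 192.4° = -0.085419.
δ = arcsin(-0.085419) = -4.90°.

δ = -4.90°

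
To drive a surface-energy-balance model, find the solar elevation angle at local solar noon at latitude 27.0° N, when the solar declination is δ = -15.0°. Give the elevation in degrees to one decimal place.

At local noon the hour angle is zero, so the zenith angle equals |φ − δ| = |+27.0° − (-15.000°)| = 42.000°.
Elevation = 90° − 42.000° = 48.0°.

48.0°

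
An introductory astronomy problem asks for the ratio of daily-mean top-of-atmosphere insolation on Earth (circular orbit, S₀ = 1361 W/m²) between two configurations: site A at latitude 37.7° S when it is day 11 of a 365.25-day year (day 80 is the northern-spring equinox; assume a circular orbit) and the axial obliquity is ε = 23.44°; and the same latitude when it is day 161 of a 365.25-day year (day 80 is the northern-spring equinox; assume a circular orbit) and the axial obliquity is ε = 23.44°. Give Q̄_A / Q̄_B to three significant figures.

— Configuration A (φ=-37.7°):
Solar longitude: λ_s = 360° × (11 − 80)/365.25 = -68.008°, i.e. -68.008° + 360° = 291.992°.
sin δ = sin 23.44° × sin 291.992° = -0.36884, so δ = -21.644°.
cos H₀ = −tan(-37.7°) tan(-21.644°) = -0.3067, H₀ = 1.8825 rad.
Bracket: H₀ sin φ sin δ + cos φ cos δ sin H₀ = 1.8825×-0.61153×-0.36884 + 0.79122×0.92949×0.95181 = 0.424611 + 0.699991 = 1.124602.
Q̄ = (S₀/π) × [bracket] = (1361/π) × 1.124602 = 487.20 W/m².
— Configuration B (φ=-37.7°):
Solar longitude: λ_s = 360° × (161 − 80)/365.25 = 79.836°.
sin δ = sin 23.44° × sin 79.836° = 0.39155, so δ = +23.051°.
cos H₀ = −tan(-37.7°) tan(+23.051°) = 0.3289, H₀ = 1.2357 rad.
Bracket: H₀ sin φ sin δ + cos φ cos δ sin H₀ = 1.2357×-0.61153×0.39155 + 0.79122×0.92016×0.94437 = -0.295882 + 0.687548 = 0.391666.
Q̄ = (S₀/π) × [bracket] = (1361/π) × 0.391666 = 169.68 W/m².
Ratio Q̄_A / Q̄_B = 487.20 / 169.68 = 2.871.

Q̄_A / Q̄_B ≈ 2.87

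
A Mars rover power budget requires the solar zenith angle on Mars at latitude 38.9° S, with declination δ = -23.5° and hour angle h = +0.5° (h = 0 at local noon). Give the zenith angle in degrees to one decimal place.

θ_z = 15.4°

cos θ_z = sin φ sin δ + cos φ cos δ cos h = 0.250400 + 0.713669 = 0.964069.
θ_z = arccos(0.964069) = 15.4°.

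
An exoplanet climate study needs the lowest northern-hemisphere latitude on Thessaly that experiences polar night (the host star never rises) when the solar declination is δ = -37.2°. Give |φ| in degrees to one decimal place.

|φ| = 52.8°

Polar night requires cos H₀ = −tan φ tan δ ≥ 1, i.e. tan φ tan δ ≤ −1.
The boundary is |tan φ| · |tan δ| = 1, so |φ| = 90° − |δ| = 90° − 37.2° = 52.8° in the northern hemisphere.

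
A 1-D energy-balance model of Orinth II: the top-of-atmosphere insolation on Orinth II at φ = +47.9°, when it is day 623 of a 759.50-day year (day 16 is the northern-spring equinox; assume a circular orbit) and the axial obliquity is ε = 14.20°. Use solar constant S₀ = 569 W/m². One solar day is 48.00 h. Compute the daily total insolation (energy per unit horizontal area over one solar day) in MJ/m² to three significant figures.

Solar longitude: λ_s = 360° × (623 − 16)/759.50 = 287.716°.
sin δ = sin 14.20° × sin 287.716° = -0.23367, so δ = -13.514°.
cos H₀ = −tan(+47.9°) tan(-13.514°) = 0.2660, H₀ = 1.3016 rad.
Bracket: H₀ sin φ sin δ + cos φ cos δ sin H₀ = 1.3016×0.74198×-0.23367 + 0.67043×0.97231×0.96398 = -0.225669 + 0.628386 = 0.402717.
Q̄ = (S₀/π) × [bracket] = (569/π) × 0.402717 = 72.939 W/m².
Daily total = Q̄ × 48.00 h × 3600 s/h = 72.939 × 48.00 × 3600 / 10⁶ = 12.60 MJ/m².

12.6 MJ/m²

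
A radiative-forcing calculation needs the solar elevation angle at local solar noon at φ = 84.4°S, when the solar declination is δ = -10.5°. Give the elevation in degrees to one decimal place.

At local noon the hour angle is zero, so the zenith angle equals |φ − δ| = |-84.4° − (-10.500°)| = 73.900°.
Elevation = 90° − 73.900° = 16.1°.

16.1°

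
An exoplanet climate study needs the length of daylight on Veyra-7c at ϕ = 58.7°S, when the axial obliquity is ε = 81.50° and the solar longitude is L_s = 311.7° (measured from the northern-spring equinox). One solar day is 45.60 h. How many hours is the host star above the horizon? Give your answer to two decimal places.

Solar declination: sin δ = sin ε · sin L_s = sin 81.50° × sin 311.7° = -0.73844, so δ = -47.598°.
Sunrise equation: cos h₀ = −tan ϕ · tan δ = -1.8011 ≤ −1, so the host star never sets (polar day) and h₀ = π.
Daylight = 2h₀/(2π) × 45.60 h = (3.1416/π) × 45.60 = 45.60 h.

45.60 h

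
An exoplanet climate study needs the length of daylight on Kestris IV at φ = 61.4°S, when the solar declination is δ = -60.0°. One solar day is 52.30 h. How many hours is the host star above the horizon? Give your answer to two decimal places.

Sunrise equation: cos H₀ = −tan φ · tan δ = -3.1768 ≤ −1, so the host star never sets (polar day) and H₀ = π.
Daylight = 2H₀/(2π) × 52.30 h = (3.1416/π) × 52.30 = 52.30 h.

52.30 h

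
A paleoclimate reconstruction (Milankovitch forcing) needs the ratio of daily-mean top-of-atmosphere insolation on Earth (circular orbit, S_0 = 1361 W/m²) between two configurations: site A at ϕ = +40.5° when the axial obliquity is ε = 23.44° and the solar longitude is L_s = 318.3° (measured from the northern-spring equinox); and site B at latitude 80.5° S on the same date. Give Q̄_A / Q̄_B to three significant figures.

— Configuration A (ϕ=+40.5°):
Solar declination: sin δ = sin ε · sin L_s = sin 23.44° × sin 318.3° = -0.26462, so δ = -15.344°.
cos h₀ = −tan(+40.5°) tan(-15.344°) = 0.2344, h₀ = 1.3342 rad.
Bracket: h₀ sin ϕ sin δ + cos ϕ cos δ sin h₀ = 1.3342×0.64945×-0.26462 + 0.76041×0.96435×0.97215 = -0.229292 + 0.712879 = 0.483587.
Q̄ = (S_0/π) × [bracket] = (1361/π) × 0.483587 = 209.50 W/m².
— Configuration B (ϕ=-80.5°):
cos h₀ = −tan(-80.5°) tan(-15.344°) = -1.6398 ≤ −1 ⇒ polar day, h₀ = π.
Bracket: h₀ sin ϕ sin δ + cos ϕ cos δ sin h₀ = 3.1416×-0.98629×-0.26462 + 0.16505×0.96435×0.00000 = 0.819933 + 0.000000 = 0.819933.
Q̄ = (S_0/π) × [bracket] = (1361/π) × 0.819933 = 355.21 W/m².
Ratio Q̄_A / Q̄_B = 209.50 / 355.21 = 0.5898.

Q̄_A / Q̄_B ≈ 0.590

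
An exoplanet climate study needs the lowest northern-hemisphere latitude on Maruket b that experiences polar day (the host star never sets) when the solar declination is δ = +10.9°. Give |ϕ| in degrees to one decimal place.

Polar day requires cos h₀ = −tan ϕ tan δ ≤ −1, i.e. tan ϕ tan δ ≥ 1.
The boundary is |tan ϕ| · |tan δ| = 1, so |ϕ| = 90° − |δ| = 90° − 10.9° = 79.1° in the northern hemisphere.

|ϕ| = 79.1°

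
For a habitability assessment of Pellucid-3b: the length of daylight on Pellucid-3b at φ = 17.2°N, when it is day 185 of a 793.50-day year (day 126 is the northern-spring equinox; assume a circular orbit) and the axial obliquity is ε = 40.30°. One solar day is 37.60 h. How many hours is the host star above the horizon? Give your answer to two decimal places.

19.93 h

Solar longitude: λ_s = 360° × (185 − 126)/793.50 = 26.767°.
sin δ = sin 40.30° × sin 26.767° = 0.29130, so δ = +16.936°.
cos H₀ = −tan φ · tan δ = −tan(+17.2°) × tan(+16.936°) = -0.0943, so H₀ = 1.6652 rad = 95.41°.
Daylight = 2H₀/(2π) × 37.60 h = (1.6652/π) × 37.60 = 19.93 h.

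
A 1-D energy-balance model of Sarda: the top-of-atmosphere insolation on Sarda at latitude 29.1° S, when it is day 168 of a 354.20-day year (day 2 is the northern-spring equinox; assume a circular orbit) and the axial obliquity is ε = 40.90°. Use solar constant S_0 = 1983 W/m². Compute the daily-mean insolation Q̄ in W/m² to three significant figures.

Q̄ ≈ 487 W/m²

Solar longitude: L_s = 360° × (168 − 2)/354.20 = 168.718°.
sin δ = sin 40.90° × sin 168.718° = 0.12809, so δ = +7.359°.
cos h₀ = −tan(-29.1°) tan(+7.359°) = 0.0719, h₀ = 1.4988 rad.
Bracket: h₀ sin ϕ sin δ + cos ϕ cos δ sin h₀ = 1.4988×-0.48634×0.12809 + 0.87377×0.99176×0.99741 = -0.093368 + 0.864326 = 0.770958.
Q̄ = (S_0/π) × [bracket] = (1983/π) × 0.770958 = 486.6 W/m².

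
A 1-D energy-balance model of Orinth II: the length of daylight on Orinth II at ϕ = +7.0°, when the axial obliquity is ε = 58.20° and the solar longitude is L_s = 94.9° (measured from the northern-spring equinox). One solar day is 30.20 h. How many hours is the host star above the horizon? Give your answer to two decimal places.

Solar declination: sin δ = sin ε · sin L_s = sin 58.20° × sin 94.9° = 0.84679, so δ = +57.864°.
cos h₀ = −tan ϕ · tan δ = −tan(+7.0°) × tan(+57.864°) = -0.1955, so h₀ = 1.7675 rad = 101.27°.
Daylight = 2h₀/(2π) × 30.20 h = (1.7675/π) × 30.20 = 16.99 h.

16.99 h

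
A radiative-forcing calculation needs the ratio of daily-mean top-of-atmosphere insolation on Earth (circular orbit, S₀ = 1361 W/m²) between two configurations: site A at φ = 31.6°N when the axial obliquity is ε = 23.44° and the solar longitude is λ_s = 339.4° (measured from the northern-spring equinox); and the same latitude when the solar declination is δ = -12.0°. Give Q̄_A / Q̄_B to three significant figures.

Q̄_A / Q̄_B ≈ 1.09

— Configuration A (φ=+31.6°):
Solar declination: sin δ = sin ε · sin λ_s = sin 23.44° × sin 339.4° = -0.13996, so δ = -8.045°.
cos H₀ = −tan(+31.6°) tan(-8.045°) = 0.0870, H₀ = 1.4837 rad.
Bracket: H₀ sin φ sin δ + cos φ cos δ sin H₀ = 1.4837×0.52399×-0.13996 + 0.85173×0.99016×0.99621 = -0.108811 + 0.840153 = 0.731342.
Q̄ = (S₀/π) × [bracket] = (1361/π) × 0.731342 = 316.83 W/m².
— Configuration B (φ=+31.6°):
cos H₀ = −tan(+31.6°) tan(-12.000°) = 0.1308, H₀ = 1.4397 rad.
Bracket: H₀ sin φ sin δ + cos φ cos δ sin H₀ = 1.4397×0.52399×-0.20791 + 0.85173×0.97815×0.99141 = -0.156845 + 0.825963 = 0.669118.
Q̄ = (S₀/π) × [bracket] = (1361/π) × 0.669118 = 289.88 W/m².
Ratio Q̄_A / Q̄_B = 316.83 / 289.88 = 1.093.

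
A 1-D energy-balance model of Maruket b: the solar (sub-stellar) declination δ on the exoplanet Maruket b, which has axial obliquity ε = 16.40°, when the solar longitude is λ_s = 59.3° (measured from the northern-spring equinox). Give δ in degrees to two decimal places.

δ = +14.05°

sin δ = sin ε · sin λ_s = sin 16.40° × sin 59.3° = 0.242772.
δ = arcsin(0.242772) = +14.05°.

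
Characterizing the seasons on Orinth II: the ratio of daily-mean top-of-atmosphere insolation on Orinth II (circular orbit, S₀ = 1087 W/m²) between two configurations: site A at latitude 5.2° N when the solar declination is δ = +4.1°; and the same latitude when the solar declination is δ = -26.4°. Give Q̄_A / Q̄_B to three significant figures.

— Configuration A (φ=+5.2°):
cos H₀ = −tan(+5.2°) tan(+4.100°) = -0.0065, H₀ = 1.5773 rad.
Bracket: H₀ sin φ sin δ + cos φ cos δ sin H₀ = 1.5773×0.09063×0.07150 + 0.99588×0.99744×0.99998 = 0.010221 + 0.993311 = 1.003532.
Q̄ = (S₀/π) × [bracket] = (1087/π) × 1.003532 = 347.22 W/m².
— Configuration B (φ=+5.2°):
cos H₀ = −tan(+5.2°) tan(-26.400°) = 0.0452, H₀ = 1.5256 rad.
Bracket: H₀ sin φ sin δ + cos φ cos δ sin H₀ = 1.5256×0.09063×-0.44464 + 0.99588×0.89571×0.99898 = -0.061478 + 0.891110 = 0.829632.
Q̄ = (S₀/π) × [bracket] = (1087/π) × 0.829632 = 287.06 W/m².
Ratio Q̄_A / Q̄_B = 347.22 / 287.06 = 1.210.

Q̄_A / Q̄_B ≈ 1.21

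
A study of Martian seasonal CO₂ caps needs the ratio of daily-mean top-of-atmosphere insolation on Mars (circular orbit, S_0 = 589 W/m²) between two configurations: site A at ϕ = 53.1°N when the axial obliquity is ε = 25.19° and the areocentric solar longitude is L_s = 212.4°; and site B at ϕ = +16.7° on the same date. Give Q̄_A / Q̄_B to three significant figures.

Q̄_A / Q̄_B ≈ 0.393

— Configuration A (ϕ=+53.1°):
sin δ = sin 25.19° × sin 212.4° = -0.22806, so δ = -13.183°.
cos h₀ = −tan(+53.1°) tan(-13.183°) = 0.3120, h₀ = 1.2535 rad.
Bracket: h₀ sin ϕ sin δ + cos ϕ cos δ sin h₀ = 1.2535×0.79968×-0.22806 + 0.60042×0.97365×0.95009 = -0.228607 + 0.555422 = 0.326815.
Q̄ = (S_0/π) × [bracket] = (589/π) × 0.326815 = 61.273 W/m².
— Configuration B (ϕ=+16.7°):
cos h₀ = −tan(+16.7°) tan(-13.183°) = 0.0703, h₀ = 1.5005 rad.
Bracket: h₀ sin ϕ sin δ + cos ϕ cos δ sin h₀ = 1.5005×0.28736×-0.22806 + 0.95782×0.97365×0.99753 = -0.098336 + 0.930278 = 0.831942.
Q̄ = (S_0/π) × [bracket] = (589/π) × 0.831942 = 155.98 W/m².
Ratio Q̄_A / Q̄_B = 61.273 / 155.98 = 0.3928.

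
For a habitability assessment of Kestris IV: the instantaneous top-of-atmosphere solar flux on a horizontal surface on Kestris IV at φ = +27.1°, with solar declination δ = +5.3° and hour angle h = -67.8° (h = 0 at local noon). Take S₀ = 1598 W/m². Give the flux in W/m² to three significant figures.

602 W/m²

cos θ_z = sin φ sin δ + cos φ cos δ cos h = 0.042079 + 0.334921 = 0.377000.
Flux = S₀ · cos θ_z = 1598 × 0.377000 = 602.4 W/m².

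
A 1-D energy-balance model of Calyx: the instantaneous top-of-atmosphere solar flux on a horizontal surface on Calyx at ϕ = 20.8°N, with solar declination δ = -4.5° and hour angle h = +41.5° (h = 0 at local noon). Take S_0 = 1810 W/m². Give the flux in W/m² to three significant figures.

1.21e+03 W/m²

cos θ_z = sin ϕ sin δ + cos ϕ cos δ cos h = -0.027861 + 0.697985 = 0.670124.
Flux = S_0 · cos θ_z = 1810 × 0.670124 = 1213 W/m².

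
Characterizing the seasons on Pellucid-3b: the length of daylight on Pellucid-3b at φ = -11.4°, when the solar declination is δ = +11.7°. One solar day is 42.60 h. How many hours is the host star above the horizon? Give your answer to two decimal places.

cos H₀ = −tan φ · tan δ = −tan(-11.4°) × tan(+11.700°) = 0.0418, so H₀ = 1.5290 rad = 87.61°.
Daylight = 2H₀/(2π) × 42.60 h = (1.5290/π) × 42.60 = 20.73 h.

20.73 h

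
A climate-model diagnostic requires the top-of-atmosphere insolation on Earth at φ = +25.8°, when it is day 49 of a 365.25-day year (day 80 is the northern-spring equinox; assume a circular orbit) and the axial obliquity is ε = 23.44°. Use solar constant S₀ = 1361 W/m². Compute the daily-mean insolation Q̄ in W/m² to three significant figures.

Q̄ ≈ 324 W/m²

Solar longitude: λ_s = 360° × (49 − 80)/365.25 = -30.554°, i.e. -30.554° + 360° = 329.446°.
sin δ = sin 23.44° × sin 329.446° = -0.20222, so δ = -11.667°.
cos H₀ = −tan(+25.8°) tan(-11.667°) = 0.0998, H₀ = 1.4708 rad.
Bracket: H₀ sin φ sin δ + cos φ cos δ sin H₀ = 1.4708×0.43523×-0.20222 + 0.90032×0.97934×0.99501 = -0.129448 + 0.877320 = 0.747872.
Q̄ = (S₀/π) × [bracket] = (1361/π) × 0.747872 = 324.0 W/m².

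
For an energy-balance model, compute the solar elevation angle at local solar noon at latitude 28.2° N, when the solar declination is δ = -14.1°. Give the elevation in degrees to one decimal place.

47.7°

At local noon the hour angle is zero, so the zenith angle equals |ϕ − δ| = |+28.2° − (-14.100°)| = 42.300°.
Elevation = 90° − 42.300° = 47.7°.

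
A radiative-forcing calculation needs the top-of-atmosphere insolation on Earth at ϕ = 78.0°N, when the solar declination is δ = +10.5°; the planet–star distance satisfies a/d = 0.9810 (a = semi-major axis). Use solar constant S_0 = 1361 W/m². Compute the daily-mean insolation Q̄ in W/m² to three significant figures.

Q̄ ≈ 237 W/m²

cos h₀ = −tan(+78.0°) tan(+10.500°) = -0.8720, h₀ = 2.6300 rad.
Bracket: h₀ sin ϕ sin δ + cos ϕ cos δ sin h₀ = 2.6300×0.97815×0.18224 + 0.20791×0.98325×0.48959 = 0.468819 + 0.100086 = 0.568905.
Inverse-square distance factor (a/d)² = 0.9810² = 0.962361.
Q̄ = (S_0/π) × 0.962361 × [bracket] = (1361/π) × 0.962361 × 0.568905 = 237.2 W/m².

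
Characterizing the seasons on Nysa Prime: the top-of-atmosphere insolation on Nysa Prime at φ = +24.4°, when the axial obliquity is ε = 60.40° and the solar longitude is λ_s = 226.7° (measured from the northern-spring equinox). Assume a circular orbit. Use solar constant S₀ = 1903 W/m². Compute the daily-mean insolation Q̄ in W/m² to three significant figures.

Q̄ ≈ 208 W/m²

Solar declination: sin δ = sin ε · sin λ_s = sin 60.40° × sin 226.7° = -0.63279, so δ = -39.257°.
cos H₀ = −tan(+24.4°) tan(-39.257°) = 0.3707, H₀ = 1.1910 rad.
Bracket: H₀ sin φ sin δ + cos φ cos δ sin H₀ = 1.1910×0.41310×-0.63279 + 0.91068×0.77432×0.92875 = -0.311334 + 0.654915 = 0.343581.
Q̄ = (S₀/π) × [bracket] = (1903/π) × 0.343581 = 208.1 W/m².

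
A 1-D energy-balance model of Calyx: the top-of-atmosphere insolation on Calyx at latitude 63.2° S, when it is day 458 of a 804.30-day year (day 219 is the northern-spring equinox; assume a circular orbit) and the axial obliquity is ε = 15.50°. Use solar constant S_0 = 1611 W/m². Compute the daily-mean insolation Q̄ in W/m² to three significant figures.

Q̄ ≈ 71.1 W/m²

Solar longitude: L_s = 360° × (458 − 219)/804.30 = 106.975°.
sin δ = sin 15.50° × sin 106.975° = 0.25560, so δ = +14.809°.
cos h₀ = −tan(-63.2°) tan(+14.809°) = 0.5234, h₀ = 1.0200 rad.
Bracket: h₀ sin ϕ sin δ + cos ϕ cos δ sin h₀ = 1.0200×-0.89259×0.25560 + 0.45088×0.96678×0.85210 = -0.232709 + 0.371432 = 0.138723.
Q̄ = (S_0/π) × [bracket] = (1611/π) × 0.138723 = 71.14 W/m².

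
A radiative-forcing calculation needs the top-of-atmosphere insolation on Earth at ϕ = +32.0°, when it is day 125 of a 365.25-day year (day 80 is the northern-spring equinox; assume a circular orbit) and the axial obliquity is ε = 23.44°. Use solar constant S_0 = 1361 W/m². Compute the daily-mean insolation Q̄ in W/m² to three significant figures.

Solar longitude: L_s = 360° × (125 − 80)/365.25 = 44.353°.
sin δ = sin 23.44° × sin 44.353° = 0.27809, so δ = +16.146°.
cos h₀ = −tan(+32.0°) tan(+16.146°) = -0.1809, h₀ = 1.7527 rad.
Bracket: h₀ sin ϕ sin δ + cos ϕ cos δ sin h₀ = 1.7527×0.52992×0.27809 + 0.84805×0.96056×0.98350 = 0.258287 + 0.801162 = 1.059449.
Q̄ = (S_0/π) × [bracket] = (1361/π) × 1.059449 = 459.0 W/m².

Q̄ ≈ 459 W/m²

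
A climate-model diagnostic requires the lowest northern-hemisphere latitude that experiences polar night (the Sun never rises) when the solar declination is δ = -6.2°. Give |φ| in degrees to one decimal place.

Polar night requires cos H₀ = −tan φ tan δ ≥ 1, i.e. tan φ tan δ ≤ −1.
The boundary is |tan φ| · |tan δ| = 1, so |φ| = 90° − |δ| = 90° − 6.2° = 83.8° in the northern hemisphere.

|φ| = 83.8°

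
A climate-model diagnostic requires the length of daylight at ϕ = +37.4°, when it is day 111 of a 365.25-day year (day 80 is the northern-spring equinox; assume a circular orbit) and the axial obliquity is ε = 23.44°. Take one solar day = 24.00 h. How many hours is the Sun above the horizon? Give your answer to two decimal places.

13.21 h

Solar longitude: L_s = 360° × (111 − 80)/365.25 = 30.554°.
sin δ = sin 23.44° × sin 30.554° = 0.20222, so δ = +11.667°.
cos h₀ = −tan ϕ · tan δ = −tan(+37.4°) × tan(+11.667°) = -0.1579, so h₀ = 1.7293 rad = 99.08°.
Daylight = 2h₀/(2π) × 24.00 h = (1.7293/π) × 24.00 = 13.21 h.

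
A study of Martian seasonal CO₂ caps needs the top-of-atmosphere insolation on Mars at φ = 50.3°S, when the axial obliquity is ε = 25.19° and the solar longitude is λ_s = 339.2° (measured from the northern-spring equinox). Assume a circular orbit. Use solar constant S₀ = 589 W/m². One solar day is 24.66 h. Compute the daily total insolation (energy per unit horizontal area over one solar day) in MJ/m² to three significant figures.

Solar declination: sin δ = sin ε · sin λ_s = sin 25.19° × sin 339.2° = -0.15114, so δ = -8.693°.
cos H₀ = −tan(-50.3°) tan(-8.693°) = -0.1842, H₀ = 1.7560 rad.
Bracket: H₀ sin φ sin δ + cos φ cos δ sin H₀ = 1.7560×-0.76940×-0.15114 + 0.63877×0.98851×0.98290 = 0.204200 + 0.620633 = 0.824833.
Q̄ = (S₀/π) × [bracket] = (589/π) × 0.824833 = 154.64 W/m².
Daily total = Q̄ × 24.66 h × 3600 s/h = 154.64 × 24.66 × 3600 / 10⁶ = 13.73 MJ/m².

13.7 MJ/m²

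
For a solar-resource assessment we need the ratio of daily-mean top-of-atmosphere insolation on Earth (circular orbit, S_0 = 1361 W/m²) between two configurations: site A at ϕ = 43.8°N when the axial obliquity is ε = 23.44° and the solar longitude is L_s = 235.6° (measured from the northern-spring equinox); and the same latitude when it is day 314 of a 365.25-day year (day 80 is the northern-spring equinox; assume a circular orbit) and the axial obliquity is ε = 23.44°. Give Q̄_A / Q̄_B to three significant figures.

Q̄_A / Q̄_B ≈ 0.942

— Configuration A (ϕ=+43.8°):
Solar declination: sin δ = sin ε · sin L_s = sin 23.44° × sin 235.6° = -0.32822, so δ = -19.161°.
cos h₀ = −tan(+43.8°) tan(-19.161°) = 0.3332, h₀ = 1.2311 rad.
Bracket: h₀ sin ϕ sin δ + cos ϕ cos δ sin h₀ = 1.2311×0.69214×-0.32822 + 0.72176×0.94460×0.94285 = -0.279674 + 0.642811 = 0.363137.
Q̄ = (S_0/π) × [bracket] = (1361/π) × 0.363137 = 157.32 W/m².
— Configuration B (ϕ=+43.8°):
Solar longitude: L_s = 360° × (314 − 80)/365.25 = 230.637°.
sin δ = sin 23.44° × sin 230.637° = -0.30755, so δ = -17.911°.
cos h₀ = −tan(+43.8°) tan(-17.911°) = 0.3099, h₀ = 1.2557 rad.
Bracket: h₀ sin ϕ sin δ + cos ϕ cos δ sin h₀ = 1.2557×0.69214×-0.30755 + 0.72176×0.95153×0.95075 = -0.267298 + 0.652953 = 0.385655.
Q̄ = (S_0/π) × [bracket] = (1361/π) × 0.385655 = 167.07 W/m².
Ratio Q̄_A / Q̄_B = 157.32 / 167.07 = 0.9416.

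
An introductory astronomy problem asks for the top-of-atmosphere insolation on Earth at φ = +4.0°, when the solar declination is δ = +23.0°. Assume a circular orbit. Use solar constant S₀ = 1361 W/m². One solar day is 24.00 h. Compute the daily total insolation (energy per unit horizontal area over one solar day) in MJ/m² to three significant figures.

cos H₀ = −tan(+4.0°) tan(+23.000°) = -0.0297, H₀ = 1.6005 rad.
Bracket: H₀ sin φ sin δ + cos φ cos δ sin H₀ = 1.6005×0.06976×0.39073 + 0.99756×0.92050×0.99956 = 0.043625 + 0.917850 = 0.961475.
Q̄ = (S₀/π) × [bracket] = (1361/π) × 0.961475 = 416.53 W/m².
Daily total = Q̄ × 24.00 h × 3600 s/h = 416.53 × 24.00 × 3600 / 10⁶ = 35.99 MJ/m².

36.0 MJ/m²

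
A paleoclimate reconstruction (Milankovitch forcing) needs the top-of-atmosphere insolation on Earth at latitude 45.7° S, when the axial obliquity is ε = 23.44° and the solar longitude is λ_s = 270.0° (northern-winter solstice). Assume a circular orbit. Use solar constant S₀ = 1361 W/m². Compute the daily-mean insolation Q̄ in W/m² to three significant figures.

Solar declination: sin δ = sin ε · sin λ_s = sin 23.44° × sin 270.0° = -0.39779, so δ = -23.440°.
cos H₀ = −tan(-45.7°) tan(-23.440°) = -0.4443, H₀ = 2.0312 rad.
Bracket: H₀ sin φ sin δ + cos φ cos δ sin H₀ = 2.0312×-0.71569×-0.39779 + 0.69842×0.91748×0.89588 = 0.578271 + 0.574068 = 1.152339.
Q̄ = (S₀/π) × [bracket] = (1361/π) × 1.152339 = 499.2 W/m².

Q̄ ≈ 499 W/m²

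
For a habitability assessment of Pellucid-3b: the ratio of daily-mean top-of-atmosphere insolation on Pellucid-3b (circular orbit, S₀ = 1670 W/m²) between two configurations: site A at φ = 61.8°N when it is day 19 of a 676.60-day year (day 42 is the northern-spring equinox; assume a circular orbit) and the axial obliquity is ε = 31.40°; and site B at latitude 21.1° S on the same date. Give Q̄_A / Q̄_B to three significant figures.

Q̄_A / Q̄_B ≈ 0.330

— Configuration A (φ=+61.8°):
Solar longitude: λ_s = 360° × (19 − 42)/676.60 = -12.238°, i.e. -12.238° + 360° = 347.762°.
sin δ = sin 31.40° × sin 347.762° = -0.11044, so δ = -6.341°.
cos H₀ = −tan(+61.8°) tan(-6.341°) = 0.2072, H₀ = 1.3621 rad.
Bracket: H₀ sin φ sin δ + cos φ cos δ sin H₀ = 1.3621×0.88130×-0.11044 + 0.47255×0.99388×0.97829 = -0.132574 + 0.459462 = 0.326888.
Q̄ = (S₀/π) × [bracket] = (1670/π) × 0.326888 = 173.77 W/m².
— Configuration B (φ=-21.1°):
cos H₀ = −tan(-21.1°) tan(-6.341°) = -0.0429, H₀ = 1.6137 rad.
Bracket: H₀ sin φ sin δ + cos φ cos δ sin H₀ = 1.6137×-0.36000×-0.11044 + 0.93295×0.99388×0.99908 = 0.064158 + 0.926387 = 0.990545.
Q̄ = (S₀/π) × [bracket] = (1670/π) × 0.990545 = 526.55 W/m².
Ratio Q̄_A / Q̄_B = 173.77 / 526.55 = 0.3300.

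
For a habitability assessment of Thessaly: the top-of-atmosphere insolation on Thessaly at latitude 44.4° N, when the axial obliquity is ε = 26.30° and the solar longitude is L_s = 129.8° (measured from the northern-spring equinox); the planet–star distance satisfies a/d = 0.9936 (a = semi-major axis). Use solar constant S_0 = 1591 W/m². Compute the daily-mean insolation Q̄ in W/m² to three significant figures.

Q̄ ≈ 544 W/m²

Solar declination: sin δ = sin ε · sin L_s = sin 26.30° × sin 129.8° = 0.34040, so δ = +19.902°.
cos h₀ = −tan(+44.4°) tan(+19.902°) = -0.3545, h₀ = 1.9332 rad.
Bracket: h₀ sin ϕ sin δ + cos ϕ cos δ sin h₀ = 1.9332×0.69966×0.34040 + 0.71447×0.94028×0.93505 = 0.460419 + 0.628168 = 1.088587.
Inverse-square distance factor (a/d)² = 0.9936² = 0.987241.
Q̄ = (S_0/π) × 0.987241 × [bracket] = (1591/π) × 0.987241 × 1.088587 = 544.3 W/m².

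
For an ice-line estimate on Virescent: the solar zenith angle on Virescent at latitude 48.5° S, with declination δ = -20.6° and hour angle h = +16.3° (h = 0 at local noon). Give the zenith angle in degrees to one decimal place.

cos θ_z = sin φ sin δ + cos φ cos δ cos h = 0.263514 + 0.595321 = 0.858835.
θ_z = arccos(0.858835) = 30.8°.

θ_z = 30.8°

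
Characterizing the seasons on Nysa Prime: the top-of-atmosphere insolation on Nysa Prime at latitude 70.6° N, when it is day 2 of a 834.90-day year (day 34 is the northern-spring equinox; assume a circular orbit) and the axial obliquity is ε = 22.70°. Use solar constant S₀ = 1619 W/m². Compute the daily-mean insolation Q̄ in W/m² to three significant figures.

Solar longitude: λ_s = 360° × (2 − 34)/834.90 = -13.798°, i.e. -13.798° + 360° = 346.202°.
sin δ = sin 22.70° × sin 346.202° = -0.09204, so δ = -5.281°.
cos H₀ = −tan(+70.6°) tan(-5.281°) = 0.2625, H₀ = 1.3052 rad.
Bracket: H₀ sin φ sin δ + cos φ cos δ sin H₀ = 1.3052×0.94322×-0.09204 + 0.33216×0.99576×0.96494 = -0.113310 + 0.319155 = 0.205845.
Q̄ = (S₀/π) × [bracket] = (1619/π) × 0.205845 = 106.1 W/m².

Q̄ ≈ 106 W/m²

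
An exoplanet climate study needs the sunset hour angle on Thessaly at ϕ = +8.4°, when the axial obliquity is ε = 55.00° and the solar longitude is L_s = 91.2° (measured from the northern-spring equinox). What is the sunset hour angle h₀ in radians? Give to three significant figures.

h₀ = 1.78 rad

Solar declination: sin δ = sin ε · sin L_s = sin 55.00° × sin 91.2° = 0.81897, so δ = +54.982°.
cos h₀ = −tan ϕ · tan δ = −tan(+8.4°) × tan(+54.982°) = -0.2108, so h₀ = 1.7831 rad = 102.17°.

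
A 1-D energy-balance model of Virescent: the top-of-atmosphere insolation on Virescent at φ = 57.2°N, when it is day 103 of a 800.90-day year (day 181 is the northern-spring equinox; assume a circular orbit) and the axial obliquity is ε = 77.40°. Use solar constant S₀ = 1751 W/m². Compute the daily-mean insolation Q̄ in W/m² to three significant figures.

Solar longitude: λ_s = 360° × (103 − 181)/800.90 = -35.061°, i.e. -35.061° + 360° = 324.939°.
sin δ = sin 77.40° × sin 324.939° = -0.56061, so δ = -34.098°.
cos H₀ = −tan(+57.2°) tan(-34.098°) = 1.0505 ≥ 1 ⇒ polar night, H₀ = 0 and Q̄ = 0.

Q̄ ≈ 0.00 W/m²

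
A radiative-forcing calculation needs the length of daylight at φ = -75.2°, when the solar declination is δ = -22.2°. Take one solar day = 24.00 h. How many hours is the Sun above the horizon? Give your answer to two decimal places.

24.00 h

Sunrise equation: cos H₀ = −tan φ · tan δ = -1.5446 ≤ −1, so the Sun never sets (polar day) and H₀ = π.
Daylight = 2H₀/(2π) × 24.00 h = (3.1416/π) × 24.00 = 24.00 h.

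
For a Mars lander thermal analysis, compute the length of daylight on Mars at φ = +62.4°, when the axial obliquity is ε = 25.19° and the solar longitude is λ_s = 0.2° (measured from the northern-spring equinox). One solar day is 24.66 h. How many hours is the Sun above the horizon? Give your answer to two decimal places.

12.35 h

Solar declination: sin δ = sin ε · sin λ_s = sin 25.19° × sin 0.2° = 0.00149, so δ = +0.085°.
cos H₀ = −tan φ · tan δ = −tan(+62.4°) × tan(+0.085°) = -0.0028, so H₀ = 1.5736 rad = 90.16°.
Daylight = 2H₀/(2π) × 24.66 h = (1.5736/π) × 24.66 = 12.35 h.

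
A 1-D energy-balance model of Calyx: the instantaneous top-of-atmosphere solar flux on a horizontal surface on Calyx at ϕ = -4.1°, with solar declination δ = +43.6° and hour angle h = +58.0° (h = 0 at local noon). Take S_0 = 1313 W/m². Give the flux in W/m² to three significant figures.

438 W/m²

cos θ_z = sin ϕ sin δ + cos ϕ cos δ cos h = -0.049306 + 0.382771 = 0.333465.
Flux = S_0 · cos θ_z = 1313 × 0.333465 = 437.8 W/m².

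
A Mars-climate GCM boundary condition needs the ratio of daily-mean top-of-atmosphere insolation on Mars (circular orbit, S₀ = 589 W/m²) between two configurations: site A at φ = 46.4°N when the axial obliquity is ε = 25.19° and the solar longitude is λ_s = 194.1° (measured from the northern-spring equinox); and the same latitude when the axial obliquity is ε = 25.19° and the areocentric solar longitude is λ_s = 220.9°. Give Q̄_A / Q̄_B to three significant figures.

— Configuration A (φ=+46.4°):
Solar declination: sin δ = sin ε · sin λ_s = sin 25.19° × sin 194.1° = -0.10369, so δ = -5.952°.
cos H₀ = −tan(+46.4°) tan(-5.952°) = 0.1095, H₀ = 1.4611 rad.
Bracket: H₀ sin φ sin δ + cos φ cos δ sin H₀ = 1.4611×0.72417×-0.10369 + 0.68962×0.99461×0.99399 = -0.109713 + 0.681781 = 0.572068.
Q̄ = (S₀/π) × [bracket] = (589/π) × 0.572068 = 107.25 W/m².
— Configuration B (φ=+46.4°):
sin δ = sin 25.19° × sin 220.9° = -0.27867, so δ = -16.181°.
cos H₀ = −tan(+46.4°) tan(-16.181°) = 0.3047, H₀ = 1.2612 rad.
Bracket: H₀ sin φ sin δ + cos φ cos δ sin H₀ = 1.2612×0.72417×-0.27867 + 0.68962×0.96039×0.95245 = -0.254516 + 0.630812 = 0.376296.
Q̄ = (S₀/π) × [bracket] = (589/π) × 0.376296 = 70.550 W/m².
Ratio Q̄_A / Q̄_B = 107.25 / 70.550 = 1.520.

Q̄_A / Q̄_B ≈ 1.52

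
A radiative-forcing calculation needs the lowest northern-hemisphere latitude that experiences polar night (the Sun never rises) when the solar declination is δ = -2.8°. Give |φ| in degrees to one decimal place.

Polar night requires cos H₀ = −tan φ tan δ ≥ 1, i.e. tan φ tan δ ≤ −1.
The boundary is |tan φ| · |tan δ| = 1, so |φ| = 90° − |δ| = 90° − 2.8° = 87.2° in the northern hemisphere.

|φ| = 87.2°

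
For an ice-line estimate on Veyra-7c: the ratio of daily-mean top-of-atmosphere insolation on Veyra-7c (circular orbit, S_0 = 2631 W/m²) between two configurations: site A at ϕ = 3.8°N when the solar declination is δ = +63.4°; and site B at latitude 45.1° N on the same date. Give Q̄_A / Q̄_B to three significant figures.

— Configuration A (ϕ=+3.8°):
cos h₀ = −tan(+3.8°) tan(+63.400°) = -0.1326, h₀ = 1.7038 rad.
Bracket: h₀ sin ϕ sin δ + cos ϕ cos δ sin h₀ = 1.7038×0.06627×0.89415 + 0.99780×0.44776×0.99116 = 0.100959 + 0.442825 = 0.543784.
Q̄ = (S_0/π) × [bracket] = (2631/π) × 0.543784 = 455.40 W/m².
— Configuration B (ϕ=+45.1°):
cos h₀ = −tan(+45.1°) tan(+63.400°) = -2.0039 ≤ −1 ⇒ polar day, h₀ = π.
Bracket: h₀ sin ϕ sin δ + cos ϕ cos δ sin h₀ = 3.1416×0.70834×0.89415 + 0.70587×0.44776×0.00000 = 1.989771 + 0.000000 = 1.989771.
Q̄ = (S_0/π) × [bracket] = (2631/π) × 1.989771 = 1666.4 W/m².
Ratio Q̄_A / Q̄_B = 455.40 / 1666.4 = 0.2733.

Q̄_A / Q̄_B ≈ 0.273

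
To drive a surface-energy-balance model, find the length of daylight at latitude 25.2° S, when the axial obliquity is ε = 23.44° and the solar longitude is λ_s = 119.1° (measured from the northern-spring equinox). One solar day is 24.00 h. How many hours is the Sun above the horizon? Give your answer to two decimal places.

10.66 h

Solar declination: sin δ = sin ε · sin λ_s = sin 23.44° × sin 119.1° = 0.34758, so δ = +20.339°.
cos H₀ = −tan φ · tan δ = −tan(-25.2°) × tan(+20.339°) = 0.1744, so H₀ = 1.3955 rad = 79.95°.
Daylight = 2H₀/(2π) × 24.00 h = (1.3955/π) × 24.00 = 10.66 h.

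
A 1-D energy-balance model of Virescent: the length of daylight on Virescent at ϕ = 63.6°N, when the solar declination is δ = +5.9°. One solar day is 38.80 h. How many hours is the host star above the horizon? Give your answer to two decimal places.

21.99 h

cos h₀ = −tan ϕ · tan δ = −tan(+63.6°) × tan(+5.900°) = -0.2082, so h₀ = 1.7805 rad = 102.02°.
Daylight = 2h₀/(2π) × 38.80 h = (1.7805/π) × 38.80 = 21.99 h.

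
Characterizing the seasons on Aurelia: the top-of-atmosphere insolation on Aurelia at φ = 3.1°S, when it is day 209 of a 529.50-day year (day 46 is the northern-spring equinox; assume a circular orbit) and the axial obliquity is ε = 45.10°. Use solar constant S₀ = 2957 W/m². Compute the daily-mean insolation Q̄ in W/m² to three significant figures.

Solar longitude: λ_s = 360° × (209 − 46)/529.50 = 110.822°.
sin δ = sin 45.10° × sin 110.822° = 0.66208, so δ = +41.459°.
cos H₀ = −tan(-3.1°) tan(+41.459°) = 0.0478, H₀ = 1.5229 rad.
Bracket: H₀ sin φ sin δ + cos φ cos δ sin H₀ = 1.5229×-0.05408×0.66208 + 0.99854×0.74943×0.99885 = -0.054528 + 0.747475 = 0.692947.
Q̄ = (S₀/π) × [bracket] = (2957/π) × 0.692947 = 652.2 W/m².

Q̄ ≈ 652 W/m²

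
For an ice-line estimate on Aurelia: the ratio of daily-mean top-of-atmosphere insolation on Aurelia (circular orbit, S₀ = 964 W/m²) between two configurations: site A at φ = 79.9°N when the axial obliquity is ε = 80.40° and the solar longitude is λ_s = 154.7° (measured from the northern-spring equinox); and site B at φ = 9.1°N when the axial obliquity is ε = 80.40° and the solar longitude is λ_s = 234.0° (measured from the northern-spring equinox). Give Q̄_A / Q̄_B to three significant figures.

Q̄_A / Q̄_B ≈ 3.17

— Configuration A (φ=+79.9°):
Solar declination: sin δ = sin ε · sin λ_s = sin 80.40° × sin 154.7° = 0.42137, so δ = +24.921°.
cos H₀ = −tan(+79.9°) tan(+24.921°) = -2.6085 ≤ −1 ⇒ polar day, H₀ = π.
Bracket: H₀ sin φ sin δ + cos φ cos δ sin H₀ = 3.1416×0.98450×0.42137 + 0.17537×0.90689×0.00000 = 1.303257 + 0.000000 = 1.303257.
Q̄ = (S₀/π) × [bracket] = (964/π) × 1.303257 = 399.91 W/m².
— Configuration B (φ=+9.1°):
Solar declination: sin δ = sin ε · sin λ_s = sin 80.40° × sin 234.0° = -0.79769, so δ = -52.910°.
cos H₀ = −tan(+9.1°) tan(-52.910°) = 0.2119, H₀ = 1.3573 rad.
Bracket: H₀ sin φ sin δ + cos φ cos δ sin H₀ = 1.3573×0.15816×-0.79769 + 0.98741×0.60307×0.97730 = -0.171241 + 0.581960 = 0.410719.
Q̄ = (S₀/π) × [bracket] = (964/π) × 0.410719 = 126.03 W/m².
Ratio Q̄_A / Q̄_B = 399.91 / 126.03 = 3.173.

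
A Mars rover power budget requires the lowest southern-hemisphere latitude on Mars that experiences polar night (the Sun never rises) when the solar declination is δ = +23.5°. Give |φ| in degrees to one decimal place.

|φ| = 66.5°

Polar night requires cos H₀ = −tan φ tan δ ≥ 1, i.e. tan φ tan δ ≤ −1.
The boundary is |tan φ| · |tan δ| = 1, so |φ| = 90° − |δ| = 90° − 23.5° = 66.5° in the southern hemisphere.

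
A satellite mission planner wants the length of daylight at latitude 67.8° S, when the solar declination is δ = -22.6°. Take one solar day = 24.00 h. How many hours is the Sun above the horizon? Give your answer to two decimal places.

24.00 h

Sunrise equation: cos H₀ = −tan φ · tan δ = -1.0200 ≤ −1, so the Sun never sets (polar day) and H₀ = π.
Daylight = 2H₀/(2π) × 24.00 h = (3.1416/π) × 24.00 = 24.00 h.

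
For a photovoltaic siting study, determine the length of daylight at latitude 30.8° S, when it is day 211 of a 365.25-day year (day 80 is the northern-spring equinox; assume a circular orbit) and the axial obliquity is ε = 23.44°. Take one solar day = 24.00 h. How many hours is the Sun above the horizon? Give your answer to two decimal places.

10.51 h

Solar longitude: L_s = 360° × (211 − 80)/365.25 = 129.117°.
sin δ = sin 23.44° × sin 129.117° = 0.30863, so δ = +17.977°.
cos h₀ = −tan ϕ · tan δ = −tan(-30.8°) × tan(+17.977°) = 0.1934, so h₀ = 1.3761 rad = 78.85°.
Daylight = 2h₀/(2π) × 24.00 h = (1.3761/π) × 24.00 = 10.51 h.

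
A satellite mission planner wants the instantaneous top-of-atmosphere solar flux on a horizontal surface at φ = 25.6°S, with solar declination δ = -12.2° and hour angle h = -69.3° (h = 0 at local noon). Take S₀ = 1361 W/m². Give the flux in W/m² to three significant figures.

548 W/m²

cos θ_z = sin φ sin δ + cos φ cos δ cos h = 0.091310 + 0.311576 = 0.402886.
Flux = S₀ · cos θ_z = 1361 × 0.402886 = 548.3 W/m².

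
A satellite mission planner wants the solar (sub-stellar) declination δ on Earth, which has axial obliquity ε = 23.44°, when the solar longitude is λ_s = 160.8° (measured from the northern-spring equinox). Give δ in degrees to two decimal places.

sin δ = sin ε · sin λ_s = sin 23.44° × sin 160.8° = 0.130819.
δ = arcsin(0.130819) = +7.52°.

δ = +7.52°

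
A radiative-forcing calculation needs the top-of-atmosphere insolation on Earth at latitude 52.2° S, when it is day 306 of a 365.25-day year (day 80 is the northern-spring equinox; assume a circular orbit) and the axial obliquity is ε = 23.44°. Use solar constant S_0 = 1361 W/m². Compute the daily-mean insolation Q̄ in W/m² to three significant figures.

Solar longitude: L_s = 360° × (306 − 80)/365.25 = 222.752°.
sin δ = sin 23.44° × sin 222.752° = -0.27003, so δ = -15.666°.
cos h₀ = −tan(-52.2°) tan(-15.666°) = -0.3615, h₀ = 1.9407 rad.
Bracket: h₀ sin ϕ sin δ + cos ϕ cos δ sin h₀ = 1.9407×-0.79016×-0.27003 + 0.61291×0.96285×0.93235 = 0.414081 + 0.550217 = 0.964298.
Q̄ = (S_0/π) × [bracket] = (1361/π) × 0.964298 = 417.8 W/m².

Q̄ ≈ 418 W/m²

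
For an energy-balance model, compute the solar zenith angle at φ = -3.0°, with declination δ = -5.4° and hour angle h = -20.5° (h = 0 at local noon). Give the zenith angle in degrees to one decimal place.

cos θ_z = sin φ sin δ + cos φ cos δ cos h = 0.004925 + 0.931237 = 0.936162.
θ_z = arccos(0.936162) = 20.6°.

θ_z = 20.6°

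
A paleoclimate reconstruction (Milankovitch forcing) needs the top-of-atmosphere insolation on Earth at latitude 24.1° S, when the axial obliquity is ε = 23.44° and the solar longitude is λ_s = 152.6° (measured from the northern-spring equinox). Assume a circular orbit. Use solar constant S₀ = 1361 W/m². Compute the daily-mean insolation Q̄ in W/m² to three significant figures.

Q̄ ≈ 339 W/m²

Solar declination: sin δ = sin ε · sin λ_s = sin 23.44° × sin 152.6° = 0.18306, so δ = +10.548°.
cos H₀ = −tan(-24.1°) tan(+10.548°) = 0.0833, H₀ = 1.4874 rad.
Bracket: H₀ sin φ sin δ + cos φ cos δ sin H₀ = 1.4874×-0.40833×0.18306 + 0.91283×0.98310×0.99652 = -0.111181 + 0.894280 = 0.783099.
Q̄ = (S₀/π) × [bracket] = (1361/π) × 0.783099 = 339.3 W/m².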